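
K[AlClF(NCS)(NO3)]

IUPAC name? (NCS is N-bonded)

potassium chlorofluoroisothiocyanatonitratoaluminate(III)

The 1 potassium counter-ion carries a total charge of +1, so each complex ion is 1−.
Ligand charges: 1×fluoro (-1 each), 1×nitrato (-1 each), 1×isothiocyanato (-1 each), 1×chloro (-1 each); total -4. So Al + (-4) = 1−, giving Al = +3.
The complex ion is anionic, so aluminium takes the -ate form aluminate(III).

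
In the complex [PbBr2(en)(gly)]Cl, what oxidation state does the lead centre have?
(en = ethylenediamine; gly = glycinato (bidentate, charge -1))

+4

1 chloride outside the brackets (-1 each) → the complex ion is 1+.
Ligand charges: 1×en neutral; 1×gly = -1; 2×Br = -2; sum -3.
Pb + (-3) = 1+ ⇒ Pb is +4.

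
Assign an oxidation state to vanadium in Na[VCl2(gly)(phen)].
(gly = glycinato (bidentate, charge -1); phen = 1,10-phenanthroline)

1 sodium outside the brackets (+1 each) → the complex ion is 1−.
Ligand charges: 1×gly = -1; 1×phen neutral; 2×Cl = -2; sum -3.
V + (-3) = 1− ⇒ V is +2.

+2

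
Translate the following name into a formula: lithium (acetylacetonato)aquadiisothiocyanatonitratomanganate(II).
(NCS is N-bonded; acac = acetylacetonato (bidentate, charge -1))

Li2[Mn(acac)(H2O)(NCS)2(NO3)]

Ligands: 2 isothiocyanato (NCS, -1), 1 nitrato (NO3, -1), 1 acetylacetonato (acac, -1), 1 aqua (H2O, neutral). Ligand charge sum = -4.
With Mn in oxidation state +2, the complex ion is [Mn...]^2−.
Charge balance with lithium (+1) requires 1 complex ion per 2 lithium.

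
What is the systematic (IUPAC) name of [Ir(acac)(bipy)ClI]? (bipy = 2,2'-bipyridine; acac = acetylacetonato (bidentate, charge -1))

There is no counter-ion, so the complex is neutral overall.
Ligand charges: 1×2,2'-bipyridine (neutral), 1×acetylacetonato (-1 each), 1×iodo (-1 each), 1×chloro (-1 each); total -3. So Ir + (-3) = 0, giving Ir = +3.
Ligands are named alphabetically: acetylacetonato before bipyridine before chloro before iodo.

(acetylacetonato)(2,2'-bipyridine)chloroiodoiridium(III)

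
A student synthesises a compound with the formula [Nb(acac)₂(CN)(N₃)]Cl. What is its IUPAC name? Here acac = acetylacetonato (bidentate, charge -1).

bis(acetylacetonato)azidocyanoniobium(V) chloride

The 1 chloride counter-ion carries a total charge of -1, so each complex ion is 1+.
Ligand charges: 2×acetylacetonato (-1 each), 1×cyano (-1 each), 1×azido (-1 each); total -4. So Nb + (-4) = 1+, giving Nb = +5.
Ligands are named alphabetically: acetylacetonato before azido before cyano.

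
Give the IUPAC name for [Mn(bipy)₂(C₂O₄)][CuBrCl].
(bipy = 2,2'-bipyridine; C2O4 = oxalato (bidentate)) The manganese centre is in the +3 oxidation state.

Both ions are complex: the cation is named first with the plain metal name, the anion second with the -ate form; each ion's ligands are alphabetised independently.
Mn is given as +3; the cation's ligand charges sum to -2, so the complex cation is 1+.
A 1:1 salt means the anion carries the equal and opposite charge, 1−.
Anion: ligand charges sum to -2; for the ion to be 1−, Cu = +1.

bis(2,2'-bipyridine)oxalatomanganese(III) bromochlorocuprate(I)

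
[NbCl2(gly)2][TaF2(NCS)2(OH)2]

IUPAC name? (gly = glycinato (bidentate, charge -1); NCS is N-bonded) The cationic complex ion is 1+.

The complex cation is given as 1+; its ligand charges sum to -4, so Nb = +5.
A 1:1 salt means the anion carries the equal and opposite charge, 1−.
Anion: ligand charges sum to -6; for the ion to be 1−, Ta = +5.

dichlorobis(glycinato)niobium(V) difluorodihydroxodiisothiocyanatotantalate(V)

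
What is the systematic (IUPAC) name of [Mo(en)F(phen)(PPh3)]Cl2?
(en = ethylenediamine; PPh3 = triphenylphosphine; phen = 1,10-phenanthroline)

The 2 chloride counter-ions carry a total charge of -2, so each complex ion is 2+.
Ligand charges: 1×ethylenediamine (neutral), 1×triphenylphosphine (neutral), 1×1,10-phenanthroline (neutral), 1×fluoro (-1 each); total -1. So Mo + (-1) = 2+, giving Mo = +3.
Ligands are named alphabetically: ethylenediamine before fluoro before phenanthroline before triphenylphosphine.

(ethylenediamine)fluoro(1,10-phenanthroline)(triphenylphosphine)molybdenum(III) chloride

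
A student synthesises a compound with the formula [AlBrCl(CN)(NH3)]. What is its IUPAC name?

amminebromochlorocyanoaluminium(III)

There is no counter-ion, so the complex is neutral overall.
Ligand charges: 1×bromo (-1 each), 1×ammine (neutral), 1×cyano (-1 each), 1×chloro (-1 each); total -3. So Al + (-3) = 0, giving Al = +3.
Ligands are named alphabetically: ammine before bromo before chloro before cyano.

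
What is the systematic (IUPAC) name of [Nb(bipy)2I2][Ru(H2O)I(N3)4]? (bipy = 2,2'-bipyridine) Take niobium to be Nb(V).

bis(2,2'-bipyridine)diiodoniobium(V) aquatetraazidoiodoruthenate(II)

Both ions are complex: the cation is named first with the plain metal name, the anion second with the -ate form; each ion's ligands are alphabetised independently.
Nb is given as +5; the cation's ligand charges sum to -2, so the complex cation is 3+.
A 1:1 salt means the anion carries the equal and opposite charge, 3−.
Anion: ligand charges sum to -5; for the ion to be 3−, Ru = +2.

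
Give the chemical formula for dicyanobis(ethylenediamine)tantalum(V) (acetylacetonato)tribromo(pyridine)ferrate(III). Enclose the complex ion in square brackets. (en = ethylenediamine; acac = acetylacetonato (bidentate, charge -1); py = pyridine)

Cation [Ta…]: ligand charges -2, Ta(V) ⇒ ion charge 3+.
Anion [Fe…]: ligand charges -4, Fe(III) ⇒ ion charge 1−.
One 3+ cation requires 3 of the 1− anion.

[Ta(CN)2(en)2][Fe(acac)Br3(py)]3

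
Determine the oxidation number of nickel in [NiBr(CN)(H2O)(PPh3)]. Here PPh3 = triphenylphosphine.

No counter-ion: the bracketed complex is neutral.
Ligand charges: 1×Br = -1; 1×H2O neutral; 1×CN = -1; 1×PPh3 neutral; sum -2.
Ni + (-2) = 0 ⇒ Ni is +2.

+2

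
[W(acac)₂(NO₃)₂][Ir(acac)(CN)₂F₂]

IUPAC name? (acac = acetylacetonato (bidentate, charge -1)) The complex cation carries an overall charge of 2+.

Both ions are complex: the cation is named first with the plain metal name, the anion second with the -ate form; each ion's ligands are alphabetised independently.
The complex cation is given as 2+; its ligand charges sum to -4, so W = +6.
A 1:1 salt means the anion carries the equal and opposite charge, 2−.
Anion: ligand charges sum to -5; for the ion to be 2−, Ir = +3.

bis(acetylacetonato)dinitratotungsten(VI) (acetylacetonato)dicyanodifluoroiridate(III)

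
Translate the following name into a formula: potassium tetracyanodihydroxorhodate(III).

K3[Rh(CN)4(OH)2]

Ligands: 4 cyano (CN, -1), 2 hydroxo (OH, -1). Ligand charge sum = -6.
Charge balance with potassium (+1) requires 1 complex ion per 3 potassium.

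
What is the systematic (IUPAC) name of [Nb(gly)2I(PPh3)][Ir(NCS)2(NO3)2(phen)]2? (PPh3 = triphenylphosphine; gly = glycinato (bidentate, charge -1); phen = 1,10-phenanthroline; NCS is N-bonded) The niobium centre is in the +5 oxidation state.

bis(glycinato)iodo(triphenylphosphine)niobium(V) diisothiocyanatodinitrato(1,10-phenanthroline)iridate(III)

Both ions are complex: the cation is named first with the plain metal name, the anion second with the -ate form; each ion's ligands are alphabetised independently.
Nb is given as +5; the cation's ligand charges sum to -3, so the complex cation is 2+.
With 2 anions per cation, each anion must be 2/2 = 1−.
Anion: ligand charges sum to -4; for the ion to be 1−, Ir = +3.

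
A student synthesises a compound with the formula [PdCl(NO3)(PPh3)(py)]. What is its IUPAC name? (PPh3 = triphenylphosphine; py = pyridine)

chloronitrato(pyridine)(triphenylphosphine)palladium(II)

There is no counter-ion, so the complex is neutral overall.
Ligand charges: 1×triphenylphosphine (neutral), 1×chloro (-1 each), 1×pyridine (neutral), 1×nitrato (-1 each); total -2. So Pd + (-2) = 0, giving Pd = +2.
Ligands are named alphabetically: chloro before nitrato before pyridine before triphenylphosphine.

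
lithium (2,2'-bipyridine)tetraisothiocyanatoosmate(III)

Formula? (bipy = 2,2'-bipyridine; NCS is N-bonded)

Ligands: 1 2,2'-bipyridine (bipy, neutral), 4 isothiocyanato (NCS, -1). Ligand charge sum = -4.
With Os in oxidation state +3, the complex ion is [Os...]^1−.
Charge balance with lithium (+1) requires 1 complex ion per 1 lithium.

Li[Os(bipy)(NCS)4]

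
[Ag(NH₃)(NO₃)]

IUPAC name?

There is no counter-ion, so the complex is neutral overall.
Ligand charges: 1×nitrato (-1 each), 1×ammine (neutral); total -1. So Ag + (-1) = 0, giving Ag = +1.
Ligands are named alphabetically: ammine before nitrato.

amminenitratosilver(I)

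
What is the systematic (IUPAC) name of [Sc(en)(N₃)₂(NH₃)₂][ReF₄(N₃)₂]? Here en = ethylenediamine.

Both ions are complex: the cation is named first with the plain metal name, the anion second with the -ate form; each ion's ligands are alphabetised independently.
Scandium is always +3 in its complexes; the cation's ligand charges sum to -2, so the complex cation is 1+.
A 1:1 salt means the anion carries the equal and opposite charge, 1−.
Anion: ligand charges sum to -6; for the ion to be 1−, Re = +5.

diamminediazido(ethylenediamine)scandium(III) diazidotetrafluororhenate(V)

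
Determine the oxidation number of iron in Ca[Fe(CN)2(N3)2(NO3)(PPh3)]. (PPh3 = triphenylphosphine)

+3

1 calcium outside the brackets (+2 each) → the complex ion is 2−.
Ligand charges: 1×PPh3 neutral; 2×CN = -2; 1×NO3 = -1; 2×N3 = -2; sum -5.
Fe + (-5) = 2− ⇒ Fe is +3.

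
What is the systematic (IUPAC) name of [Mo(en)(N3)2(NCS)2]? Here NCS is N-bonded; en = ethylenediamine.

There is no counter-ion, so the complex is neutral overall.
Ligand charges: 2×isothiocyanato (-1 each), 2×azido (-1 each), 1×ethylenediamine (neutral); total -4. So Mo + (-4) = 0, giving Mo = +4.
Ligands are named alphabetically: azido before ethylenediamine before isothiocyanato.

diazido(ethylenediamine)diisothiocyanatomolybdenum(IV)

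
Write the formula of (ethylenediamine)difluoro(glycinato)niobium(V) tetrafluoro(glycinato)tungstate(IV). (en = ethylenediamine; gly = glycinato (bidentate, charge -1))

Cation [Nb…]: ligand charges -3, Nb(V) ⇒ ion charge 2+.
Anion [W…]: ligand charges -5, W(IV) ⇒ ion charge 1−.
One 2+ cation requires 2 of the 1− anion.

[Nb(en)F2(gly)][WF4(gly)]2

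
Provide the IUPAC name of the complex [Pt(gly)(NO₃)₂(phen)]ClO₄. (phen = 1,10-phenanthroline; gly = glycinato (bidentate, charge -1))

The 1 perchlorate counter-ion carries a total charge of -1, so each complex ion is 1+.
Ligand charges: 2×nitrato (-1 each), 1×1,10-phenanthroline (neutral), 1×glycinato (-1 each); total -3. So Pt + (-3) = 1+, giving Pt = +4.
Ligands are named alphabetically: glycinato before nitrato before phenanthroline.

(glycinato)dinitrato(1,10-phenanthroline)platinum(IV) perchlorate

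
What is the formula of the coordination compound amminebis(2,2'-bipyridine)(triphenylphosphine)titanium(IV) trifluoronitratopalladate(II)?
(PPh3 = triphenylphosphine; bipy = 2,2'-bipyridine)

[Ti(bipy)2(NH3)(PPh3)][PdF3(NO3)]2

Cation [Ti…]: ligand charges 0, Ti(IV) ⇒ ion charge 4+.
Anion [Pd…]: ligand charges -4, Pd(II) ⇒ ion charge 2−.
One 4+ cation requires 2 of the 2− anion.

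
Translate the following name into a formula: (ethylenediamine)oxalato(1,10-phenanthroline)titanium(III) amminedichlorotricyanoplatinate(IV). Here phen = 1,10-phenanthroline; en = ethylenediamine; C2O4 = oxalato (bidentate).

Cation [Ti…]: ligand charges -2, Ti(III) ⇒ ion charge 1+.
Anion [Pt…]: ligand charges -5, Pt(IV) ⇒ ion charge 1−.

[Ti(C2O4)(en)(phen)][PtCl2(CN)3(NH3)]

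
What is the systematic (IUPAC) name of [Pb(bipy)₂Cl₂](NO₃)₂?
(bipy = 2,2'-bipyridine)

bis(2,2'-bipyridine)dichlorolead(IV) nitrate

The 2 nitrate counter-ions carry a total charge of -2, so each complex ion is 2+.
Ligand charges: 2×2,2'-bipyridine (neutral), 2×chloro (-1 each); total -2. So Pb + (-2) = 2+, giving Pb = +4.
Ligands are named alphabetically: bipyridine before chloro.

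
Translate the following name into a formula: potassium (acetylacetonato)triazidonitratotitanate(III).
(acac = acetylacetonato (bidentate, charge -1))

Ligands: 3 azido (N3, -1), 1 nitrato (NO3, -1), 1 acetylacetonato (acac, -1). Ligand charge sum = -5.
With Ti in oxidation state +3, the complex ion is [Ti...]^2−.
Charge balance with potassium (+1) requires 1 complex ion per 2 potassium.

K2[Ti(acac)(N3)3(NO3)]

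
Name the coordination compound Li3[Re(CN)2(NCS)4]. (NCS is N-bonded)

lithium dicyanotetraisothiocyanatorhenate(III)

The 3 lithium counter-ions carry a total charge of +3, so each complex ion is 3−.
Ligand charges: 4×isothiocyanato (-1 each), 2×cyano (-1 each); total -6. So Re + (-6) = 3−, giving Re = +3.
Ligands are named alphabetically: cyano before isothiocyanato.
The complex ion is anionic, so rhenium takes the -ate form rhenate(III).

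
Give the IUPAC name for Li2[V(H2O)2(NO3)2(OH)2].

lithium diaquadihydroxodinitratovanadate(II)

The 2 lithium counter-ions carry a total charge of +2, so each complex ion is 2−.
Ligand charges: 2×hydroxo (-1 each), 2×nitrato (-1 each), 2×aqua (neutral); total -4. So V + (-4) = 2−, giving V = +2.
The complex ion is anionic, so vanadium takes the -ate form vanadate(II).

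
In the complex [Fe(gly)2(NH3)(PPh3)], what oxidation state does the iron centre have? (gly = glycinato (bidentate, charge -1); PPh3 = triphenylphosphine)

No counter-ion: the bracketed complex is neutral.
Ligand charges: 2×gly = -2; 1×PPh3 neutral; 1×NH3 neutral; sum -2.
Fe + (-2) = 0 ⇒ Fe is +2.

+2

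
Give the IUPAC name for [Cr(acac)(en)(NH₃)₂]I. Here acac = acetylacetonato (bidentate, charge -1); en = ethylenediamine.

The 1 iodide counter-ion carries a total charge of -1, so each complex ion is 1+.
Ligand charges: 1×acetylacetonato (-1 each), 1×ethylenediamine (neutral), 2×ammine (neutral); total -1. So Cr + (-1) = 1+, giving Cr = +2.
Ligands are named alphabetically: acetylacetonato before ammine before ethylenediamine.

(acetylacetonato)diammine(ethylenediamine)chromium(II) iodide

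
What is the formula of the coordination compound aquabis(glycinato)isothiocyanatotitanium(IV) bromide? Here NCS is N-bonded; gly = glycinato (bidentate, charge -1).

Ligands: 1 isothiocyanato (NCS, -1), 2 glycinato (gly, -1), 1 aqua (H2O, neutral). Ligand charge sum = -3.
With Ti in oxidation state +4, the complex ion is [Ti...]^1+.
Charge balance with bromide (-1) requires 1 complex ion per 1 bromide.

[Ti(gly)2(H2O)(NCS)]Br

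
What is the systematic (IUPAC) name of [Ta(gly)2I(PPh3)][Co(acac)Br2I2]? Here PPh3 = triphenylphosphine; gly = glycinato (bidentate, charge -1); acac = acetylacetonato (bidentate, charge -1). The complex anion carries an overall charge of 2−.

bis(glycinato)iodo(triphenylphosphine)tantalum(V) (acetylacetonato)dibromodiiodocobaltate(III)

Both ions are complex: the cation is named first with the plain metal name, the anion second with the -ate form; each ion's ligands are alphabetised independently.
The complex anion is given as 2−; its ligand charges sum to -5, so Co = +3.
A 1:1 salt means the cation carries the equal and opposite charge, 2+.
Cation: ligand charges sum to -3; for the ion to be 2+, Ta = +5.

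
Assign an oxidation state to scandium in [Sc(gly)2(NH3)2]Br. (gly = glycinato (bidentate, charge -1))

+3

1 bromide outside the brackets (-1 each) → the complex ion is 1+.
Ligand charges: 2×gly = -2; 2×NH3 neutral; sum -2.
Sc + (-2) = 1+ ⇒ Sc is +3.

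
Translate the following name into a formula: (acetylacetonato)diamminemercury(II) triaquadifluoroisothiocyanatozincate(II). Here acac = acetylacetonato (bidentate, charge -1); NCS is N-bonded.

Cation [Hg…]: ligand charges -1, Hg(II) ⇒ ion charge 1+.
Anion [Zn…]: ligand charges -3, Zn(II) ⇒ ion charge 1−.
One 1+ cation balances one 1− anion.

[Hg(acac)(NH3)2][ZnF2(H2O)3(NCS)]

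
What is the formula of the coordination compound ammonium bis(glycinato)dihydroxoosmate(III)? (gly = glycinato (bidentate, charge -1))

NH4[Os(gly)2(OH)2]

Ligands: 2 hydroxo (OH, -1), 2 glycinato (gly, -1). Ligand charge sum = -4.
With Os in oxidation state +3, the complex ion is [Os...]^1−.
Charge balance with ammonium (+1) requires 1 complex ion per 1 ammonium.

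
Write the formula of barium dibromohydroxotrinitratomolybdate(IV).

Ligands: 1 hydroxo (OH, -1), 2 bromo (Br, -1), 3 nitrato (NO3, -1). Ligand charge sum = -6.
Charge balance with barium (+2) requires 1 complex ion per 1 barium.

Ba[MoBr2(NO3)3(OH)]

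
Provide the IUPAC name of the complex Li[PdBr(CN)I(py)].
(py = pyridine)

The 1 lithium counter-ion carries a total charge of +1, so each complex ion is 1−.
Ligand charges: 1×bromo (-1 each), 1×iodo (-1 each), 1×cyano (-1 each), 1×pyridine (neutral); total -3. So Pd + (-3) = 1−, giving Pd = +2.
Ligands are named alphabetically: bromo before cyano before iodo before pyridine.
The complex ion is anionic, so palladium takes the -ate form palladate(II).

lithium bromocyanoiodo(pyridine)palladate(II)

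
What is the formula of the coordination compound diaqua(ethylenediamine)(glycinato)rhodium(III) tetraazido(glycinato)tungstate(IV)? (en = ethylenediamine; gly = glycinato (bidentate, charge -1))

Cation [Rh…]: ligand charges -1, Rh(III) ⇒ ion charge 2+.
Anion [W…]: ligand charges -5, W(IV) ⇒ ion charge 1−.

[Rh(en)(gly)(H2O)2][W(gly)(N3)4]2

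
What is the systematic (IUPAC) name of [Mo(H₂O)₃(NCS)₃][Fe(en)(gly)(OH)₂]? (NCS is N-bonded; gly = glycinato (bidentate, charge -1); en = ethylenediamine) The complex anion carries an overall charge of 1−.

Both ions are complex: the cation is named first with the plain metal name, the anion second with the -ate form; each ion's ligands are alphabetised independently.
The complex anion is given as 1−; its ligand charges sum to -3, so Fe = +2.
A 1:1 salt means the cation carries the equal and opposite charge, 1+.
Cation: ligand charges sum to -3; for the ion to be 1+, Mo = +4.

triaquatriisothiocyanatomolybdenum(IV) (ethylenediamine)(glycinato)dihydroxoferrate(II)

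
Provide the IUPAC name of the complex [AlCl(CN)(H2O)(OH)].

There is no counter-ion, so the complex is neutral overall.
Ligand charges: 1×aqua (neutral), 1×cyano (-1 each), 1×hydroxo (-1 each), 1×chloro (-1 each); total -3. So Al + (-3) = 0, giving Al = +3.
Ligands are named alphabetically: aqua before chloro before cyano before hydroxo.

aquachlorocyanohydroxoaluminium(III)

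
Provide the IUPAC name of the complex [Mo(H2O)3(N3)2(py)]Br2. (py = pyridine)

triaquadiazido(pyridine)molybdenum(IV) bromide

The 2 bromide counter-ions carry a total charge of -2, so each complex ion is 2+.
Ligand charges: 3×aqua (neutral), 2×azido (-1 each), 1×pyridine (neutral); total -2. So Mo + (-2) = 2+, giving Mo = +4.
Ligands are named alphabetically: aqua before azido before pyridine.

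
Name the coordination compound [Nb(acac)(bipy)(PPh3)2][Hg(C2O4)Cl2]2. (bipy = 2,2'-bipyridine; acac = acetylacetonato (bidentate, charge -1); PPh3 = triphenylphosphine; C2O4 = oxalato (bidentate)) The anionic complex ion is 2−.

The complex anion is given as 2−; its ligand charges sum to -4, so Hg = +2.
With 2 anions per cation, the cation must be 2×2 = 4+.
Cation: ligand charges sum to -1; for the ion to be 4+, Nb = +5.

(acetylacetonato)(2,2'-bipyridine)bis(triphenylphosphine)niobium(V) dichlorooxalatomercurate(II)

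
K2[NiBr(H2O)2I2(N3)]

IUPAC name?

potassium diaquaazidobromodiiodonickelate(II)

The 2 potassium counter-ions carry a total charge of +2, so each complex ion is 2−.
Ligand charges: 1×bromo (-1 each), 2×iodo (-1 each), 1×azido (-1 each), 2×aqua (neutral); total -4. So Ni + (-4) = 2−, giving Ni = +2.
The complex ion is anionic, so nickel takes the -ate form nickelate(II).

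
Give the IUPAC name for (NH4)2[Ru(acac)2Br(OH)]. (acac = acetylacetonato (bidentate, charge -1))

ammonium bis(acetylacetonato)bromohydroxoruthenate(II)

The 2 ammonium counter-ions carry a total charge of +2, so each complex ion is 2−.
Ligand charges: 2×acetylacetonato (-1 each), 1×hydroxo (-1 each), 1×bromo (-1 each); total -4. So Ru + (-4) = 2−, giving Ru = +2.
The complex ion is anionic, so ruthenium takes the -ate form ruthenate(II).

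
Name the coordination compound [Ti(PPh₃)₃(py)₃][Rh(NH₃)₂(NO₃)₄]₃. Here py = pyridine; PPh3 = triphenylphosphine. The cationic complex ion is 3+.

tris(pyridine)tris(triphenylphosphine)titanium(III) diamminetetranitratorhodate(III)

Both ions are complex: the cation is named first with the plain metal name, the anion second with the -ate form; each ion's ligands are alphabetised independently.
The complex cation is given as 3+; its ligand charges sum to 0, so Ti = +3.
With 3 anions per cation, each anion must be 3/3 = 1−.
Anion: ligand charges sum to -4; for the ion to be 1−, Rh = +3.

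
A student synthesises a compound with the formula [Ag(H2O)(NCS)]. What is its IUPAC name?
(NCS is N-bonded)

There is no counter-ion, so the complex is neutral overall.
Ligand charges: 1×aqua (neutral), 1×isothiocyanato (-1 each); total -1. So Ag + (-1) = 0, giving Ag = +1.
Ligands are named alphabetically: aqua before isothiocyanato.

aquaisothiocyanatosilver(I)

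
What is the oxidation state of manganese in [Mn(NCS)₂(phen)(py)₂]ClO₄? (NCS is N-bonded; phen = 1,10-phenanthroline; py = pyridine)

1 perchlorate outside the brackets (-1 each) → the complex ion is 1+.
Ligand charges: 2×NCS = -2; 1×phen neutral; 2×py neutral; sum -2.
Mn + (-2) = 1+ ⇒ Mn is +3.

+3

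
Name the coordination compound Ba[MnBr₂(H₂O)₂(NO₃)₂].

barium diaquadibromodinitratomanganate(II)

The 1 barium counter-ion carries a total charge of +2, so each complex ion is 2−.
Ligand charges: 2×nitrato (-1 each), 2×bromo (-1 each), 2×aqua (neutral); total -4. So Mn + (-4) = 2−, giving Mn = +2.
The complex ion is anionic, so manganese takes the -ate form manganate(II).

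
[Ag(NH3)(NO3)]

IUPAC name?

amminenitratosilver(I)

There is no counter-ion, so the complex is neutral overall.
Ligand charges: 1×nitrato (-1 each), 1×ammine (neutral); total -1. So Ag + (-1) = 0, giving Ag = +1.
Ligands are named alphabetically: ammine before nitrato.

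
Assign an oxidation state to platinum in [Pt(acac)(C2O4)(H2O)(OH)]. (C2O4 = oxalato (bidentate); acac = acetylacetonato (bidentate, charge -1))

+4

No counter-ion: the bracketed complex is neutral.
Ligand charges: 1×H2O neutral; 1×C2O4 = -2; 1×OH = -1; 1×acac = -1; sum -4.
Pt + (-4) = 0 ⇒ Pt is +4.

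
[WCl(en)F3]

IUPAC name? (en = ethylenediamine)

chloro(ethylenediamine)trifluorotungsten(IV)

There is no counter-ion, so the complex is neutral overall.
Ligand charges: 1×chloro (-1 each), 1×ethylenediamine (neutral), 3×fluoro (-1 each); total -4. So W + (-4) = 0, giving W = +4.
Ligands are named alphabetically: chloro before ethylenediamine before fluoro.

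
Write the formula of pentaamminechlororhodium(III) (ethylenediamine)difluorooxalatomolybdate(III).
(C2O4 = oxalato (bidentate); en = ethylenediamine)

Cation [Rh…]: ligand charges -1, Rh(III) ⇒ ion charge 2+.
Anion [Mo…]: ligand charges -4, Mo(III) ⇒ ion charge 1−.
One 2+ cation requires 2 of the 1− anion.

[RhCl(NH3)5][Mo(C2O4)(en)F2]2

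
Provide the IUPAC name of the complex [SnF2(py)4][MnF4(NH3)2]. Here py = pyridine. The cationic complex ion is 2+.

difluorotetrakis(pyridine)tin(IV) diamminetetrafluoromanganate(II)

Both ions are complex: the cation is named first with the plain metal name, the anion second with the -ate form; each ion's ligands are alphabetised independently.
The complex cation is given as 2+; its ligand charges sum to -2, so Sn = +4.
A 1:1 salt means the anion carries the equal and opposite charge, 2−.
Anion: ligand charges sum to -4; for the ion to be 2−, Mn = +2.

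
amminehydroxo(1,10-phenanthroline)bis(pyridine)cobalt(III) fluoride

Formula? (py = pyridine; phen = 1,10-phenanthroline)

Ligands: 2 pyridine (py, neutral), 1 1,10-phenanthroline (phen, neutral), 1 hydroxo (OH, -1), 1 ammine (NH3, neutral). Ligand charge sum = -1.
Charge balance with fluoride (-1) requires 1 complex ion per 2 fluoride.

[Co(NH3)(OH)(phen)(py)2]F2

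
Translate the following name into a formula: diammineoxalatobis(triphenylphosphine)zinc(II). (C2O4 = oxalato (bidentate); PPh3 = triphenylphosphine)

[Zn(C2O4)(NH3)2(PPh3)2]

Ligands: 2 ammine (NH3, neutral), 1 oxalato (C2O4, -2), 2 triphenylphosphine (PPh3, neutral). Ligand charge sum = -2.
With Zn in oxidation state +2, the complex ion is [Zn...].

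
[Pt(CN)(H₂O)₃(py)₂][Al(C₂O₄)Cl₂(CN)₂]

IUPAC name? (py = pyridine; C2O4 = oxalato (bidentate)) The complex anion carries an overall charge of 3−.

The complex anion is given as 3−; its ligand charges sum to -6, so Al = +3.
A 1:1 salt means the cation carries the equal and opposite charge, 3+.
Cation: ligand charges sum to -1; for the ion to be 3+, Pt = +4.

triaquacyanobis(pyridine)platinum(IV) dichlorodicyanooxalatoaluminate(III)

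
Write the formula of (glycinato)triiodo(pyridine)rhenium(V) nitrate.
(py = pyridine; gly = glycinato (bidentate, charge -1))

[Re(gly)I3(py)]NO3

Ligands: 1 pyridine (py, neutral), 3 iodo (I, -1), 1 glycinato (gly, -1). Ligand charge sum = -4.
Charge balance with nitrate (-1) requires 1 complex ion per 1 nitrate.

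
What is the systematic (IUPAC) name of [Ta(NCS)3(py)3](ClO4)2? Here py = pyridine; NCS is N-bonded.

triisothiocyanatotris(pyridine)tantalum(V) perchlorate

The 2 perchlorate counter-ions carry a total charge of -2, so each complex ion is 2+.
Ligand charges: 3×pyridine (neutral), 3×isothiocyanato (-1 each); total -3. So Ta + (-3) = 2+, giving Ta = +5.
Ligands are named alphabetically: isothiocyanato before pyridine.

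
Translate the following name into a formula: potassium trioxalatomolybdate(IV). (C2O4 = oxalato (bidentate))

Ligands: 3 oxalato (C2O4, -2). Ligand charge sum = -6.
With Mo in oxidation state +4, the complex ion is [Mo...]^2−.
Charge balance with potassium (+1) requires 1 complex ion per 2 potassium.

K2[Mo(C2O4)3]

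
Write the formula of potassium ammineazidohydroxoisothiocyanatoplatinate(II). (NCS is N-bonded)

K[Pt(N3)(NCS)(NH3)(OH)]

Ligands: 1 azido (N3, -1), 1 ammine (NH3, neutral), 1 isothiocyanato (NCS, -1), 1 hydroxo (OH, -1). Ligand charge sum = -3.
With Pt in oxidation state +2, the complex ion is [Pt...]^1−.
Charge balance with potassium (+1) requires 1 complex ion per 1 potassium.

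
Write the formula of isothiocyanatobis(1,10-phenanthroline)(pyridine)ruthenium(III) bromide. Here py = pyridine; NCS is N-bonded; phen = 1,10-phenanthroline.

[Ru(NCS)(phen)2(py)]Br2

Ligands: 1 pyridine (py, neutral), 1 isothiocyanato (NCS, -1), 2 1,10-phenanthroline (phen, neutral). Ligand charge sum = -1.
Charge balance with bromide (-1) requires 1 complex ion per 2 bromide.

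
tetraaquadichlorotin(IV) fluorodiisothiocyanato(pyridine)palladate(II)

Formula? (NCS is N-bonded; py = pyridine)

Cation [Sn…]: ligand charges -2, Sn(IV) ⇒ ion charge 2+.
Anion [Pd…]: ligand charges -3, Pd(II) ⇒ ion charge 1−.
One 2+ cation requires 2 of the 1− anion.

[SnCl2(H2O)4][PdF(NCS)2(py)]2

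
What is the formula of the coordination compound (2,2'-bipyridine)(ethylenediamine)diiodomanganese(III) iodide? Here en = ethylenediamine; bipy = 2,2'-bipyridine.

Ligands: 1 ethylenediamine (en, neutral), 2 iodo (I, -1), 1 2,2'-bipyridine (bipy, neutral). Ligand charge sum = -2.
With Mn in oxidation state +3, the complex ion is [Mn...]^1+.
Charge balance with iodide (-1) requires 1 complex ion per 1 iodide.

[Mn(bipy)(en)I2]I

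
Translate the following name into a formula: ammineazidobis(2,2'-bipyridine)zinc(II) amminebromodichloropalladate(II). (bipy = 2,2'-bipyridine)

[Zn(bipy)2(N3)(NH3)][PdBrCl2(NH3)]

Cation [Zn…]: ligand charges -1, Zn(II) ⇒ ion charge 1+.
Anion [Pd…]: ligand charges -3, Pd(II) ⇒ ion charge 1−.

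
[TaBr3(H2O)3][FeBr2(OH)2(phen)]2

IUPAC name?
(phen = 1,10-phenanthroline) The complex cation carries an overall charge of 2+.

Both ions are complex: the cation is named first with the plain metal name, the anion second with the -ate form; each ion's ligands are alphabetised independently.
The complex cation is given as 2+; its ligand charges sum to -3, so Ta = +5.
With 2 anions per cation, each anion must be 2/2 = 1−.
Anion: ligand charges sum to -4; for the ion to be 1−, Fe = +3.

triaquatribromotantalum(V) dibromodihydroxo(1,10-phenanthroline)ferrate(III)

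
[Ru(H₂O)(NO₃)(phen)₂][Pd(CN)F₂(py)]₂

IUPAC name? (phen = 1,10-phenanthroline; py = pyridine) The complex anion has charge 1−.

aquanitratobis(1,10-phenanthroline)ruthenium(III) cyanodifluoro(pyridine)palladate(II)

Both ions are complex: the cation is named first with the plain metal name, the anion second with the -ate form; each ion's ligands are alphabetised independently.
The complex anion is given as 1−; its ligand charges sum to -3, so Pd = +2.
With 2 anions per cation, the cation must be 2×1 = 2+.
Cation: ligand charges sum to -1; for the ion to be 2+, Ru = +3.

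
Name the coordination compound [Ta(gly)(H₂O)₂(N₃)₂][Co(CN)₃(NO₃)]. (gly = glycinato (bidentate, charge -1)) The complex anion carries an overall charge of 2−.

diaquadiazido(glycinato)tantalum(V) tricyanonitratocobaltate(II)

The complex anion is given as 2−; its ligand charges sum to -4, so Co = +2.
A 1:1 salt means the cation carries the equal and opposite charge, 2+.
Cation: ligand charges sum to -3; for the ion to be 2+, Ta = +5.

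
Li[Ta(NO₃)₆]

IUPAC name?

The 1 lithium counter-ion carries a total charge of +1, so each complex ion is 1−.
Ligand charges: 6×nitrato (-1 each); total -6. So Ta + (-6) = 1−, giving Ta = +5.
The complex ion is anionic, so tantalum takes the -ate form tantalate(V).

lithium hexanitratotantalate(V)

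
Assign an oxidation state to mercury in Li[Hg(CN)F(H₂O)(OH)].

1 lithium outside the brackets (+1 each) → the complex ion is 1−.
Ligand charges: 1×CN = -1; 1×F = -1; 1×OH = -1; 1×H2O neutral; sum -3.
Hg + (-3) = 1− ⇒ Hg is +2.

+2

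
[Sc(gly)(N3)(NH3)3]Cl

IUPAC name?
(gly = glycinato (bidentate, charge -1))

The 1 chloride counter-ion carries a total charge of -1, so each complex ion is 1+.
Ligand charges: 1×glycinato (-1 each), 1×azido (-1 each), 3×ammine (neutral); total -2. So Sc + (-2) = 1+, giving Sc = +3.
Ligands are named alphabetically: ammine before azido before glycinato.

triammineazido(glycinato)scandium(III) chloride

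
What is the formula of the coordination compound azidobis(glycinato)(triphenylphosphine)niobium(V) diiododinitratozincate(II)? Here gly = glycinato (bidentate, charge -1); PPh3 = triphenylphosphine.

[Nb(gly)2(N3)(PPh3)][ZnI2(NO3)2]

Cation [Nb…]: ligand charges -3, Nb(V) ⇒ ion charge 2+.
Anion [Zn…]: ligand charges -4, Zn(II) ⇒ ion charge 2−.
One 2+ cation balances one 2− anion.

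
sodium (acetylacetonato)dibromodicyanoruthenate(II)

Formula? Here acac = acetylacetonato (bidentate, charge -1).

Na3[Ru(acac)Br2(CN)2]

Ligands: 2 bromo (Br, -1), 2 cyano (CN, -1), 1 acetylacetonato (acac, -1). Ligand charge sum = -5.
Charge balance with sodium (+1) requires 1 complex ion per 3 sodium.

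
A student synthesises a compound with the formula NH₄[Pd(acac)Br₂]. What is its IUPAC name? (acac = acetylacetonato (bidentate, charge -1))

ammonium (acetylacetonato)dibromopalladate(II)

The 1 ammonium counter-ion carries a total charge of +1, so each complex ion is 1−.
Ligand charges: 2×bromo (-1 each), 1×acetylacetonato (-1 each); total -3. So Pd + (-3) = 1−, giving Pd = +2.
The complex ion is anionic, so palladium takes the -ate form palladate(II).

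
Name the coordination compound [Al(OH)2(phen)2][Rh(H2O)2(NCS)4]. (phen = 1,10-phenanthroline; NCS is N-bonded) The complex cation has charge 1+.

Both ions are complex: the cation is named first with the plain metal name, the anion second with the -ate form; each ion's ligands are alphabetised independently.
The complex cation is given as 1+; its ligand charges sum to -2, so Al = +3.
A 1:1 salt means the anion carries the equal and opposite charge, 1−.
Anion: ligand charges sum to -4; for the ion to be 1−, Rh = +3.

dihydroxobis(1,10-phenanthroline)aluminium(III) diaquatetraisothiocyanatorhodate(III)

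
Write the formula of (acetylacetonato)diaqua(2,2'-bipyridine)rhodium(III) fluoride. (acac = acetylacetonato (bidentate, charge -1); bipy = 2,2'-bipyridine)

Ligands: 1 acetylacetonato (acac, -1), 1 2,2'-bipyridine (bipy, neutral), 2 aqua (H2O, neutral). Ligand charge sum = -1.
Charge balance with fluoride (-1) requires 1 complex ion per 2 fluoride.

[Rh(acac)(bipy)(H2O)2]F2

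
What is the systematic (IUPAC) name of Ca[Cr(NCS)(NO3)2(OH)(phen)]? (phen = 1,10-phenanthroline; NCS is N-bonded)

The 1 calcium counter-ion carries a total charge of +2, so each complex ion is 2−.
Ligand charges: 2×nitrato (-1 each), 1×1,10-phenanthroline (neutral), 1×hydroxo (-1 each), 1×isothiocyanato (-1 each); total -4. So Cr + (-4) = 2−, giving Cr = +2.
Ligands are named alphabetically: hydroxo before isothiocyanato before nitrato before phenanthroline.
The complex ion is anionic, so chromium takes the -ate form chromate(II).

calcium hydroxoisothiocyanatodinitrato(1,10-phenanthroline)chromate(II)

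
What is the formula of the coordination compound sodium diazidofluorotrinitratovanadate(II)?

Ligands: 3 nitrato (NO3, -1), 1 fluoro (F, -1), 2 azido (N3, -1). Ligand charge sum = -6.
Charge balance with sodium (+1) requires 1 complex ion per 4 sodium.

Na4[VF(N3)2(NO3)3]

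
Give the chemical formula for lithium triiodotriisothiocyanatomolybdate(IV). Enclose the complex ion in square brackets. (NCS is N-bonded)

Ligands: 3 isothiocyanato (NCS, -1), 3 iodo (I, -1). Ligand charge sum = -6.
With Mo in oxidation state +4, the complex ion is [Mo...]^2−.
Charge balance with lithium (+1) requires 1 complex ion per 2 lithium.

Li2[MoI3(NCS)3]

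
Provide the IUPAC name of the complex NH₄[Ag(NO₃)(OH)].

ammonium hydroxonitratoargentate(I)

The 1 ammonium counter-ion carries a total charge of +1, so each complex ion is 1−.
Ligand charges: 1×nitrato (-1 each), 1×hydroxo (-1 each); total -2. So Ag + (-2) = 1−, giving Ag = +1.
Ligands are named alphabetically: hydroxo before nitrato.
The complex ion is anionic, so silver takes the -ate form argentate(I).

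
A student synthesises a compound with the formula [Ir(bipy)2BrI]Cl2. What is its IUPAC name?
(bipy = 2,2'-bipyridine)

The 2 chloride counter-ions carry a total charge of -2, so each complex ion is 2+.
Ligand charges: 1×iodo (-1 each), 1×bromo (-1 each), 2×2,2'-bipyridine (neutral); total -2. So Ir + (-2) = 2+, giving Ir = +4.
Ligands are named alphabetically: bipyridine before bromo before iodo.

bis(2,2'-bipyridine)bromoiodoiridium(IV) chloride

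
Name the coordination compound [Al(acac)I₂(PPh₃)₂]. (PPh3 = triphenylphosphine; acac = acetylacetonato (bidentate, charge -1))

(acetylacetonato)diiodobis(triphenylphosphine)aluminium(III)

There is no counter-ion, so the complex is neutral overall.
Ligand charges: 2×iodo (-1 each), 2×triphenylphosphine (neutral), 1×acetylacetonato (-1 each); total -3. So Al + (-3) = 0, giving Al = +3.
Ligands are named alphabetically: acetylacetonato before iodo before triphenylphosphine.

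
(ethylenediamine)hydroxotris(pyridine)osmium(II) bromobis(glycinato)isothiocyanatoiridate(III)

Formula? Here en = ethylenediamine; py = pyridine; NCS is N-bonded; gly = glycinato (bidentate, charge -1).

[Os(en)(OH)(py)3][IrBr(gly)2(NCS)]

Cation [Os…]: ligand charges -1, Os(II) ⇒ ion charge 1+.
Anion [Ir…]: ligand charges -4, Ir(III) ⇒ ion charge 1−.
One 1+ cation balances one 1− anion.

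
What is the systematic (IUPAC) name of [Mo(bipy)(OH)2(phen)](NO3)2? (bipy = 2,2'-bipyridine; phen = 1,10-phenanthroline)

The 2 nitrate counter-ions carry a total charge of -2, so each complex ion is 2+.
Ligand charges: 1×2,2'-bipyridine (neutral), 2×hydroxo (-1 each), 1×1,10-phenanthroline (neutral); total -2. So Mo + (-2) = 2+, giving Mo = +4.
Ligands are named alphabetically: bipyridine before hydroxo before phenanthroline.

(2,2'-bipyridine)dihydroxo(1,10-phenanthroline)molybdenum(IV) nitrate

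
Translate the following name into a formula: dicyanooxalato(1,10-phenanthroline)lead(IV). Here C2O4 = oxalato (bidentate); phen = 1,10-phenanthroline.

[Pb(C2O4)(CN)2(phen)]

Ligands: 1 oxalato (C2O4, -2), 2 cyano (CN, -1), 1 1,10-phenanthroline (phen, neutral). Ligand charge sum = -4.
With Pb in oxidation state +4, the complex ion is [Pb...].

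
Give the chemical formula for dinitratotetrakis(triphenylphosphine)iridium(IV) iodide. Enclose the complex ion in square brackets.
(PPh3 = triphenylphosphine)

[Ir(NO3)2(PPh3)4]I2

Ligands: 2 nitrato (NO3, -1), 4 triphenylphosphine (PPh3, neutral). Ligand charge sum = -2.
Charge balance with iodide (-1) requires 1 complex ion per 2 iodide.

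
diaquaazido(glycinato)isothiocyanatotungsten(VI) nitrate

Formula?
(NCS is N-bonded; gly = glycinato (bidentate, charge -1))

Ligands: 2 aqua (H2O, neutral), 1 isothiocyanato (NCS, -1), 1 azido (N3, -1), 1 glycinato (gly, -1). Ligand charge sum = -3.
Charge balance with nitrate (-1) requires 1 complex ion per 3 nitrate.

[W(gly)(H2O)2(N3)(NCS)](NO3)3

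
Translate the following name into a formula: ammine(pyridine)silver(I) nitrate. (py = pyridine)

Ligands: 1 pyridine (py, neutral), 1 ammine (NH3, neutral). Ligand charge sum = 0.
With Ag in oxidation state +1, the complex ion is [Ag...]^1+.
Charge balance with nitrate (-1) requires 1 complex ion per 1 nitrate.

[Ag(NH3)(py)]NO3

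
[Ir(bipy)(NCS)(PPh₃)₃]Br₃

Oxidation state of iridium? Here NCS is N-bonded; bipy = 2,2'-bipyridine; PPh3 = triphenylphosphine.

+4

3 bromide outside the brackets (-1 each) → the complex ion is 3+.
Ligand charges: 1×NCS = -1; 1×bipy neutral; 3×PPh3 neutral; sum -1.
Ir + (-1) = 3+ ⇒ Ir is +4.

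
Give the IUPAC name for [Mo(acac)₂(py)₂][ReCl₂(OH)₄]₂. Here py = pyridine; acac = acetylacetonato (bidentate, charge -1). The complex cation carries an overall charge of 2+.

The complex cation is given as 2+; its ligand charges sum to -2, so Mo = +4.
With 2 anions per cation, each anion must be 2/2 = 1−.
Anion: ligand charges sum to -6; for the ion to be 1−, Re = +5.

bis(acetylacetonato)bis(pyridine)molybdenum(IV) dichlorotetrahydroxorhenate(V)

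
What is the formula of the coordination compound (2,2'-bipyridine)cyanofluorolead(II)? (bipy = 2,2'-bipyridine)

[Pb(bipy)(CN)F]

Ligands: 1 cyano (CN, -1), 1 2,2'-bipyridine (bipy, neutral), 1 fluoro (F, -1). Ligand charge sum = -2.
With Pb in oxidation state +2, the complex ion is [Pb...].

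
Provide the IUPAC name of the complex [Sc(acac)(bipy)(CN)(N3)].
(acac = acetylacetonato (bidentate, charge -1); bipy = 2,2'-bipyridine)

There is no counter-ion, so the complex is neutral overall.
Ligand charges: 1×acetylacetonato (-1 each), 1×cyano (-1 each), 1×2,2'-bipyridine (neutral), 1×azido (-1 each); total -3. So Sc + (-3) = 0, giving Sc = +3.
Ligands are named alphabetically: acetylacetonato before azido before bipyridine before cyano.

(acetylacetonato)azido(2,2'-bipyridine)cyanoscandium(III)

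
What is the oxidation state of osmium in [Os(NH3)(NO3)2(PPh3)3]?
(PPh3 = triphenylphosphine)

No counter-ion: the bracketed complex is neutral.
Ligand charges: 2×NO3 = -2; 3×PPh3 neutral; 1×NH3 neutral; sum -2.
Os + (-2) = 0 ⇒ Os is +2.

+2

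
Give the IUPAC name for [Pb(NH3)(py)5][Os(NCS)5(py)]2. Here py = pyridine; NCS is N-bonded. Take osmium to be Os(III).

Os is given as +3; the anion's ligand charges sum to -5, so the complex anion is 2−.
With 2 anions per cation, the cation must be 2×2 = 4+.
Cation: ligand charges sum to 0; for the ion to be 4+, Pb = +4.

amminepentakis(pyridine)lead(IV) pentaisothiocyanato(pyridine)osmate(III)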